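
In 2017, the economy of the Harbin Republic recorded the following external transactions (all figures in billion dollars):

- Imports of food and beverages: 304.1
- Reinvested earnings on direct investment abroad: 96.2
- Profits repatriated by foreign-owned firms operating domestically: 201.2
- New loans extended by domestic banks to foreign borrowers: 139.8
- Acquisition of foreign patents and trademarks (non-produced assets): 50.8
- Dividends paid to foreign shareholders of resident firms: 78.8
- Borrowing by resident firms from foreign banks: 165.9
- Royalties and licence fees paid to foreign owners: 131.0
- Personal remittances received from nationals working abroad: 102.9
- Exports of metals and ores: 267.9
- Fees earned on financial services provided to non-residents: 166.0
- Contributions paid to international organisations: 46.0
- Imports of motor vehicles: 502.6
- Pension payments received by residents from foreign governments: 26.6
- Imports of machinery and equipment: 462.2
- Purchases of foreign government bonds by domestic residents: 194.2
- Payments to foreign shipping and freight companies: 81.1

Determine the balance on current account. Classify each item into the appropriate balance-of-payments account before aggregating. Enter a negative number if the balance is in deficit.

-1147.4

Goods: -502.6 + 267.9 - 304.1 - 462.2 = -1001.0
Services: -131.0 + 166.0 - 81.1 = -46.1
Primary income: 96.2 - 78.8 - 201.2 = -183.8
Secondary income: -46.0 + 26.6 + 102.9 = 83.5
Current account = (-1001.0) + (-46.1) + (-183.8) + 83.5 = -1147.4
(Excluded from the current account — financial account: new loans extended by domestic banks to foreign borrowers 139.8, borrowing by resident firms from foreign banks 165.9, purchases of foreign government bonds by domestic residents 194.2; capital account: acquisition of foreign patents and trademarks (non-produced assets) 50.8.)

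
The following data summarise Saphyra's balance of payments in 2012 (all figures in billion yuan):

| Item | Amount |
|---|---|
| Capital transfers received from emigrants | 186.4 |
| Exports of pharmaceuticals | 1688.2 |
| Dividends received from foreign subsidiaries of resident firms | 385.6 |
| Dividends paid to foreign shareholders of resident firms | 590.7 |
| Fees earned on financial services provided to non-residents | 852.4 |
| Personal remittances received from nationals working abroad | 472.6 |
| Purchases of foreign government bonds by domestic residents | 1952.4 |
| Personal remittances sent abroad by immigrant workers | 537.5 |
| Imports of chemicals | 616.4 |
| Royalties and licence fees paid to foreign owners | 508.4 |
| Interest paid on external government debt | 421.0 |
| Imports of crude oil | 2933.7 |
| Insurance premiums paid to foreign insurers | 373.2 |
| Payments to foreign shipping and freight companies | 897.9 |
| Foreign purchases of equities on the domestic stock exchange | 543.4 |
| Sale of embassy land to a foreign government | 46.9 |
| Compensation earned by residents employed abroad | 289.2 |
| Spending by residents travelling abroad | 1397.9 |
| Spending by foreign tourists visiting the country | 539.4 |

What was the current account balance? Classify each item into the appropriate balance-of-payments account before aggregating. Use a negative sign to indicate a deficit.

Goods: 1688.2 - 616.4 - 2933.7 = -1861.9
Services: 852.4 - 373.2 + 539.4 - 897.9 - 508.4 - 1397.9 = -1785.6
Primary income: -421.0 + 289.2 - 590.7 + 385.6 = -336.9
Secondary income: 472.6 - 537.5 = -64.9
Current account = (-1861.9) + (-1785.6) + (-336.9) + (-64.9) = -4049.3
(Excluded from the current account — capital account: capital transfers received from emigrants 186.4, sale of embassy land to a foreign government 46.9; financial account: purchases of foreign government bonds by domestic residents 1952.4, foreign purchases of equities on the domestic stock exchange 543.4.)

-4049.3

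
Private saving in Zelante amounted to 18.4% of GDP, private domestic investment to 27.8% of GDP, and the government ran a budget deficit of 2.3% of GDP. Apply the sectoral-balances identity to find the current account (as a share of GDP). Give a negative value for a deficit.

-11.7

By the sectoral-balances identity, CA = (S_private - I) + (T - G).
Private balance = 18.4 - 27.8 = -9.4
Government balance (T - G) = -2.3
CA = -9.4 + (-2.3) = -11.7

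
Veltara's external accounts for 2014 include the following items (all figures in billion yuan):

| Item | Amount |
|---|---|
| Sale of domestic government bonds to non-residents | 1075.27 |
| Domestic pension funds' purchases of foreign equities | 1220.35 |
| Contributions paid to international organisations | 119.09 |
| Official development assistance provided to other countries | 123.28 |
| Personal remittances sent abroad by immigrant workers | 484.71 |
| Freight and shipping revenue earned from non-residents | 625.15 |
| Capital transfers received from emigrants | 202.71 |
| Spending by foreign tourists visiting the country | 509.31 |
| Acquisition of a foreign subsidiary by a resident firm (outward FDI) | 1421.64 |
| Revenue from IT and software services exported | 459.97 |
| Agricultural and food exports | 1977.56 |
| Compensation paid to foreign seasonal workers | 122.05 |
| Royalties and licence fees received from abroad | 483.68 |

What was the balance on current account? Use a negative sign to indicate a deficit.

3206.54

Goods: 1977.56
Services: 509.31 + 625.15 + 459.97 + 483.68 = 2078.11
Primary income: -122.05
Secondary income: -119.09 - 123.28 - 484.71 = -727.08
Current account = 1977.56 + 2078.11 + (-122.05) + (-727.08) = 3206.54
(Excluded from the current account — financial account: sale of domestic government bonds to non-residents 1075.27, domestic pension funds' purchases of foreign equities 1220.35, acquisition of a foreign subsidiary by a resident firm (outward FDI) 1421.64; capital account: capital transfers received from emigrants 202.71.)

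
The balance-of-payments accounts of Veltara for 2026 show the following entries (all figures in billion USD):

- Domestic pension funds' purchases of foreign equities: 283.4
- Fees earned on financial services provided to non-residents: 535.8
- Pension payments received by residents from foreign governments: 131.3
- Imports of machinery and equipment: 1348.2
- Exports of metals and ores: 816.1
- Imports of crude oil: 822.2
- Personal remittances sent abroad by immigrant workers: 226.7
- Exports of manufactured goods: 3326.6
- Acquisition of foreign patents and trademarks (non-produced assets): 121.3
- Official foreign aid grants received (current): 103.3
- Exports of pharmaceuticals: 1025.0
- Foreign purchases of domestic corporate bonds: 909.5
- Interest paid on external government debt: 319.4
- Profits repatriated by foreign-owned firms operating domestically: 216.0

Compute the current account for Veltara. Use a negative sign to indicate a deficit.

3005.6

Goods: -1348.2 + 1025.0 + 3326.6 - 822.2 + 816.1 = 2997.3
Services: 535.8
Primary income: -319.4 - 216.0 = -535.4
Secondary income: 131.3 - 226.7 + 103.3 = 7.9
Current account = 2997.3 + 535.8 + (-535.4) + 7.9 = 3005.6
(Excluded from the current account — financial account: domestic pension funds' purchases of foreign equities 283.4, foreign purchases of domestic corporate bonds 909.5; capital account: acquisition of foreign patents and trademarks (non-produced assets) 121.3.)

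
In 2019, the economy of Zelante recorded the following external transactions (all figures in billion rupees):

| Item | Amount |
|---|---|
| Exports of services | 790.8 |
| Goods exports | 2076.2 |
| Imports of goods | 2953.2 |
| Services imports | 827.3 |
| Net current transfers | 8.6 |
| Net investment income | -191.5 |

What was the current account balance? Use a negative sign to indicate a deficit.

-1096.4

Goods balance = 2076.2 - 2953.2 = -877.0
Services balance = 790.8 - 827.3 = -36.5
Trade balance (goods + services) = -877.0 + (-36.5) = -913.5
Net primary income = -191.5
Net secondary income = 8.6
Current account = -913.5 + (-191.5) + 8.6 = -1096.4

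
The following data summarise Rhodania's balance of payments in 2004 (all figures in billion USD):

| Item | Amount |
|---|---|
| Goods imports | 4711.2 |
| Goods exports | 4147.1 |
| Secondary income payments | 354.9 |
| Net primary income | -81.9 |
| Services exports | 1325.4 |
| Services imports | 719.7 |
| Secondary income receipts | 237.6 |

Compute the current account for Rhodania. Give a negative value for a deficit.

-157.6

Goods balance = 4147.1 - 4711.2 = -564.1
Services balance = 1325.4 - 719.7 = 605.7
Trade balance (goods + services) = -564.1 + 605.7 = 41.6
Net primary income = -81.9
Net secondary income = 237.6 - 354.9 = -117.3
Current account = 41.6 + (-81.9) + (-117.3) = -157.6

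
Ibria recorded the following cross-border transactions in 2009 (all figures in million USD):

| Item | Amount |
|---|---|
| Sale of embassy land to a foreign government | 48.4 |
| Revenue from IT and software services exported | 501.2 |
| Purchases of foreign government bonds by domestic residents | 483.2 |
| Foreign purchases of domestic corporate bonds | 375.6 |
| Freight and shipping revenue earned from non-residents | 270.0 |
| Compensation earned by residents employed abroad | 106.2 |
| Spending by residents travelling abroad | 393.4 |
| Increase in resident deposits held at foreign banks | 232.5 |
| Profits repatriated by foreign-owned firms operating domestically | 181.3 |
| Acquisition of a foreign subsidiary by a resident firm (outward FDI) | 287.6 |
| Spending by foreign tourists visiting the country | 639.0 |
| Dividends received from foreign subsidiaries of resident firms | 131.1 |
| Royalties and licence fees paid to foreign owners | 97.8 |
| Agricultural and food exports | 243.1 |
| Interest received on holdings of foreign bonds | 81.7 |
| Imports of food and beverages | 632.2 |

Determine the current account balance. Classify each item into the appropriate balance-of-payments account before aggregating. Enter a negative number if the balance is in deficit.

667.6

Goods: -632.2 + 243.1 = -389.1
Services: 501.2 + 270.0 - 97.8 + 639.0 - 393.4 = 919.0
Primary income: 131.1 - 181.3 + 106.2 + 81.7 = 137.7
Current account = (-389.1) + 919.0 + 137.7 = 667.6
(Excluded from the current account — capital account: sale of embassy land to a foreign government 48.4; financial account: purchases of foreign government bonds by domestic residents 483.2, foreign purchases of domestic corporate bonds 375.6, increase in resident deposits held at foreign banks 232.5, acquisition of a foreign subsidiary by a resident firm (outward FDI) 287.6.)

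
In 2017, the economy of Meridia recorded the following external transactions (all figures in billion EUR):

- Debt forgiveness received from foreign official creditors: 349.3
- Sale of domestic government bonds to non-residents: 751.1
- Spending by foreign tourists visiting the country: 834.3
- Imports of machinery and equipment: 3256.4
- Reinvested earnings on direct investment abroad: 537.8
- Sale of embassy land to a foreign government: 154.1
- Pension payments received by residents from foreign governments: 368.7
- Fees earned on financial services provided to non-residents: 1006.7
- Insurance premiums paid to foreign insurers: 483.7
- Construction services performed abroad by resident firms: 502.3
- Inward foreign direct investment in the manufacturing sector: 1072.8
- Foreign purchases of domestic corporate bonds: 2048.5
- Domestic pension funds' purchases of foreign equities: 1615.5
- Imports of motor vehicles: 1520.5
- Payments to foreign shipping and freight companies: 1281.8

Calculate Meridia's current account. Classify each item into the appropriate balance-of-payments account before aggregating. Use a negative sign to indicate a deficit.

-3292.6

Goods: -1520.5 - 3256.4 = -4776.9
Services: -1281.8 + 1006.7 + 834.3 + 502.3 - 483.7 = 577.8
Primary income: 537.8
Secondary income: 368.7
Current account = (-4776.9) + 577.8 + 537.8 + 368.7 = -3292.6
(Excluded from the current account — capital account: debt forgiveness received from foreign official creditors 349.3, sale of embassy land to a foreign government 154.1; financial account: sale of domestic government bonds to non-residents 751.1, inward foreign direct investment in the manufacturing sector 1072.8, foreign purchases of domestic corporate bonds 2048.5, domestic pension funds' purchases of foreign equities 1615.5.)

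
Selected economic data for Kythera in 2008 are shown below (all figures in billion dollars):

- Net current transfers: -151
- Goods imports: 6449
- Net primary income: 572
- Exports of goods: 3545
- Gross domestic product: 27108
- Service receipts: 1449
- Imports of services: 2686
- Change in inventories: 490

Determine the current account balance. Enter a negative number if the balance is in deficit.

-3720

Goods balance = 3545 - 6449 = -2904
Services balance = 1449 - 2686 = -1237
Trade balance (goods + services) = -2904 + (-1237) = -4141
Net primary income = 572
Net secondary income = -151
Current account = -4141 + 572 + (-151) = -3720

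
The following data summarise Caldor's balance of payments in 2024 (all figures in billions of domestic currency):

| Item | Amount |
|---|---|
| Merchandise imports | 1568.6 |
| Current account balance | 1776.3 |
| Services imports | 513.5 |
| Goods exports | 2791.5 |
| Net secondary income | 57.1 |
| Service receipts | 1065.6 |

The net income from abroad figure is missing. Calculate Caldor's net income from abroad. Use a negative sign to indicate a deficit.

Current account = goods balance + services balance + net primary income + net secondary income
Sum of the known components = 1832.1
Net income from abroad = CA - (known components) = 1776.3 - 1832.1 = -55.8

-55.8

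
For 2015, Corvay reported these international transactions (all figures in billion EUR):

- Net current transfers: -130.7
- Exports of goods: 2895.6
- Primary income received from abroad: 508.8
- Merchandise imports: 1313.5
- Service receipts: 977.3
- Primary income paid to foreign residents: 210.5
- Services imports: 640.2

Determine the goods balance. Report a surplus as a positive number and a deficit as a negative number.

1582.1

Goods balance = 2895.6 - 1313.5 = 1582.1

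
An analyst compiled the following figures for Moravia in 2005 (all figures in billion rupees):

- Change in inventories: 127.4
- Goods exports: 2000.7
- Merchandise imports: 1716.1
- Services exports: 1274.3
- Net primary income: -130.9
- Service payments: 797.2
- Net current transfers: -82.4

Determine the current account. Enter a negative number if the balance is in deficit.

548.4

Goods balance = 2000.7 - 1716.1 = 284.6
Services balance = 1274.3 - 797.2 = 477.1
Trade balance (goods + services) = 284.6 + 477.1 = 761.7
Net primary income = -130.9
Net secondary income = -82.4
Current account = 761.7 + (-130.9) + (-82.4) = 548.4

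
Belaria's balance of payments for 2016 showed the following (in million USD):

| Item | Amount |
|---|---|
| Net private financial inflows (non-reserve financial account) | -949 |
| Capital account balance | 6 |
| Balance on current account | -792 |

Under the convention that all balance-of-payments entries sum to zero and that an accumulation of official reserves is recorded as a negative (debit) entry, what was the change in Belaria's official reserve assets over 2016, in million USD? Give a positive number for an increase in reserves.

-1735

Official reserve transactions balance = -((-792) + 6 + (-949)) = 1735
An accumulation of reserves is recorded as a debit (negative entry), so the change in the stock of reserves is the negative of that balance.
Change in official reserves = -(1735) = -1735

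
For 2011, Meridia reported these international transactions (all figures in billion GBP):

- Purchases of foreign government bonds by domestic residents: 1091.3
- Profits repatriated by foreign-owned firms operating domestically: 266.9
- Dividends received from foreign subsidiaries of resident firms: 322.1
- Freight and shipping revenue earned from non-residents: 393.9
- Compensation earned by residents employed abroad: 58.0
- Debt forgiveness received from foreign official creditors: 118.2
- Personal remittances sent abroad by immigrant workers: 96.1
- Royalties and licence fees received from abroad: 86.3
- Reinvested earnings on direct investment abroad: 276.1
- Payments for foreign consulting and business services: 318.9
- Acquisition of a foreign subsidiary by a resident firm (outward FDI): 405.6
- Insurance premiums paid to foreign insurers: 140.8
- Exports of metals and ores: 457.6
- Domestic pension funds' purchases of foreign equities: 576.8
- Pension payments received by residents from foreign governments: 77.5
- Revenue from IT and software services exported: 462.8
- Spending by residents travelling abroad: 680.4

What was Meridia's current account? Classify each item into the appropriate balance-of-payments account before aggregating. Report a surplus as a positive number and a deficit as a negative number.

Goods: 457.6
Services: 86.3 + 393.9 - 140.8 - 318.9 - 680.4 + 462.8 = -197.1
Primary income: 322.1 + 58.0 - 266.9 + 276.1 = 389.3
Secondary income: -96.1 + 77.5 = -18.6
Current account = 457.6 + (-197.1) + 389.3 + (-18.6) = 631.2
(Excluded from the current account — financial account: purchases of foreign government bonds by domestic residents 1091.3, acquisition of a foreign subsidiary by a resident firm (outward FDI) 405.6, domestic pension funds' purchases of foreign equities 576.8; capital account: debt forgiveness received from foreign official creditors 118.2.)

631.2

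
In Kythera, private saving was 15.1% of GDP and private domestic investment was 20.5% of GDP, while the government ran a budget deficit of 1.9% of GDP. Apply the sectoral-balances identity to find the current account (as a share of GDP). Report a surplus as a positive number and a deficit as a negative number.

-7.3

By the sectoral-balances identity, CA = (S_private - I) + (T - G).
Private balance = 15.1 - 20.5 = -5.4
Government balance (T - G) = -1.9
CA = -5.4 + (-1.9) = -7.3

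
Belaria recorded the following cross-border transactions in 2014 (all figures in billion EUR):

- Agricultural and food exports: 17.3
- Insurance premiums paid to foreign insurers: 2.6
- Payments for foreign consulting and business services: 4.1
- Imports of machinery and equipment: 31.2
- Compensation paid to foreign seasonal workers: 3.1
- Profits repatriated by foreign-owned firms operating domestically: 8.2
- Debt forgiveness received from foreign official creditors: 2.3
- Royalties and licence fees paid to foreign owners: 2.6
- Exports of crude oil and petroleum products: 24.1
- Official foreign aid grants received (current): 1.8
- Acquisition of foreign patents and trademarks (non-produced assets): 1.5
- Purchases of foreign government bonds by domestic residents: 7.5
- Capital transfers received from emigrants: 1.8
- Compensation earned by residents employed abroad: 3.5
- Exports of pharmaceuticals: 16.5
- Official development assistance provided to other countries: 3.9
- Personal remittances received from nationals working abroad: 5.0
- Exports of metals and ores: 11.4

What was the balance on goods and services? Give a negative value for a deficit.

28.8

Goods: 24.1 + 16.5 + 11.4 - 31.2 + 17.3 = 38.1
Services: -2.6 - 4.1 - 2.6 = -9.3
Trade balance = 38.1 + (-9.3) = 28.8
(Excluded from the trade balance — primary income: compensation paid to foreign seasonal workers 3.1, profits repatriated by foreign-owned firms operating domestically 8.2, compensation earned by residents employed abroad 3.5; capital account: debt forgiveness received from foreign official creditors 2.3, acquisition of foreign patents and trademarks (non-produced assets) 1.5, capital transfers received from emigrants 1.8; secondary income: official foreign aid grants received (current) 1.8, official development assistance provided to other countries 3.9, personal remittances received from nationals working abroad 5.0; financial account: purchases of foreign government bonds by domestic residents 7.5.)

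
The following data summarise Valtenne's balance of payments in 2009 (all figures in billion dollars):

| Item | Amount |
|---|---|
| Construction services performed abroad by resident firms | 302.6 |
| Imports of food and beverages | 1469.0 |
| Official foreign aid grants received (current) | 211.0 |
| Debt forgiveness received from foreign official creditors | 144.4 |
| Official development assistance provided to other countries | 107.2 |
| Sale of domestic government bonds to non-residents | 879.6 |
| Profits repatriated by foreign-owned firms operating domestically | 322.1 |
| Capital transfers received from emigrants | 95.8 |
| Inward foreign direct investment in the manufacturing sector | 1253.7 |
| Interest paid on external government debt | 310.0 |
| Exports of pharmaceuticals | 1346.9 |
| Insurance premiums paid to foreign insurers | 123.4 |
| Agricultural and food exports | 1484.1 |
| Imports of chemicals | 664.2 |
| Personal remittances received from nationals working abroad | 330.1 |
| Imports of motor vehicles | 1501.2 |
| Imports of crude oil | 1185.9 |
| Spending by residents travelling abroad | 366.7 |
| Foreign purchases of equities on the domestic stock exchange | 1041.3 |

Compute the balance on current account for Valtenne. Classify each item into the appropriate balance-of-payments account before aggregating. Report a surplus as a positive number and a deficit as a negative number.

Goods: 1484.1 - 664.2 - 1501.2 - 1469.0 + 1346.9 - 1185.9 = -1989.3
Services: -123.4 - 366.7 + 302.6 = -187.5
Primary income: -310.0 - 322.1 = -632.1
Secondary income: 211.0 - 107.2 + 330.1 = 433.9
Current account = (-1989.3) + (-187.5) + (-632.1) + 433.9 = -2375.0
(Excluded from the current account — capital account: debt forgiveness received from foreign official creditors 144.4, capital transfers received from emigrants 95.8; financial account: sale of domestic government bonds to non-residents 879.6, inward foreign direct investment in the manufacturing sector 1253.7, foreign purchases of equities on the domestic stock exchange 1041.3.)

-2375.0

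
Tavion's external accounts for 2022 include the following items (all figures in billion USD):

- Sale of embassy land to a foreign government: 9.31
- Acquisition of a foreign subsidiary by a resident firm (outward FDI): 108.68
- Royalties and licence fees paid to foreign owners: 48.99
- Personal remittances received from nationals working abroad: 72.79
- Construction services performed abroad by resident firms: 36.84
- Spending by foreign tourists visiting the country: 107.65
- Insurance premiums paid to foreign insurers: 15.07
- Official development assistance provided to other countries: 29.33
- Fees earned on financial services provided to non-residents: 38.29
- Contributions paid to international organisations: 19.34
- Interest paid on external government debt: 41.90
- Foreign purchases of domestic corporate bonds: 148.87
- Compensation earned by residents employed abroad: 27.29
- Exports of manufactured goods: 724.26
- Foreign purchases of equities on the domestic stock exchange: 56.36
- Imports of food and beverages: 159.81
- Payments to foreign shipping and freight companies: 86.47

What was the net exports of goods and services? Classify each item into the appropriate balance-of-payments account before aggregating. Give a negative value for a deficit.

Goods: -159.81 + 724.26 = 564.45
Services: -48.99 - 15.07 + 38.29 - 86.47 + 36.84 + 107.65 = 32.25
Trade balance = 564.45 + 32.25 = 596.70
(Excluded from the trade balance — capital account: sale of embassy land to a foreign government 9.31; financial account: acquisition of a foreign subsidiary by a resident firm (outward FDI) 108.68, foreign purchases of domestic corporate bonds 148.87, foreign purchases of equities on the domestic stock exchange 56.36; secondary income: personal remittances received from nationals working abroad 72.79, official development assistance provided to other countries 29.33, contributions paid to international organisations 19.34; primary income: interest paid on external government debt 41.90, compensation earned by residents employed abroad 27.29.)

596.70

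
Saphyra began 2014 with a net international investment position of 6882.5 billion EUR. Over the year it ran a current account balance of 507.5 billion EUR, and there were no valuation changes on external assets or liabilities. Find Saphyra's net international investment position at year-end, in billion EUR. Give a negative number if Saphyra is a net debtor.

7390.0

With no valuation effects, change in NIIP = current account = 507.5
End-of-year NIIP = 6882.5 + 507.5 = 7390.0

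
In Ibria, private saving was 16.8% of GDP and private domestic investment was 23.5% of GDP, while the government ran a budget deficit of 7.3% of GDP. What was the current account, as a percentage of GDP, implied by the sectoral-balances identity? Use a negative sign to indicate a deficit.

By the sectoral-balances identity, CA = (S_private - I) + (T - G).
Private balance = 16.8 - 23.5 = -6.7
Government balance (T - G) = -7.3
CA = -6.7 + (-7.3) = -14.0

-14.0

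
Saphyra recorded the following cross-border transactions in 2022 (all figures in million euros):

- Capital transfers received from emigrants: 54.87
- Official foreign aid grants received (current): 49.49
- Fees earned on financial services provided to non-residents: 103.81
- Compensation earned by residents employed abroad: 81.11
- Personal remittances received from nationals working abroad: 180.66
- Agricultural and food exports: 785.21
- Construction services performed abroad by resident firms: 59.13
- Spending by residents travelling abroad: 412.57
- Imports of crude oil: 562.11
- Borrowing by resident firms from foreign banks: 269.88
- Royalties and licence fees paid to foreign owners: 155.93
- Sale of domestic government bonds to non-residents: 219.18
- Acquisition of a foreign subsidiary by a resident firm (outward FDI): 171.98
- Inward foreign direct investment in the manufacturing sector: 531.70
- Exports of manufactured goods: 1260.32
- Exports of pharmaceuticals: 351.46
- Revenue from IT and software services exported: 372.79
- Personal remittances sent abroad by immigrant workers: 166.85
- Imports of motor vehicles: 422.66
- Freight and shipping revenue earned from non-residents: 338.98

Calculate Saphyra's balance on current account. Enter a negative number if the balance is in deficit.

Goods: -562.11 + 785.21 + 351.46 + 1260.32 - 422.66 = 1412.22
Services: 372.79 + 338.98 - 412.57 - 155.93 + 59.13 + 103.81 = 306.21
Primary income: 81.11
Secondary income: -166.85 + 49.49 + 180.66 = 63.30
Current account = 1412.22 + 306.21 + 81.11 + 63.30 = 1862.84
(Excluded from the current account — capital account: capital transfers received from emigrants 54.87; financial account: borrowing by resident firms from foreign banks 269.88, sale of domestic government bonds to non-residents 219.18, acquisition of a foreign subsidiary by a resident firm (outward FDI) 171.98, inward foreign direct investment in the manufacturing sector 531.70.)

1862.84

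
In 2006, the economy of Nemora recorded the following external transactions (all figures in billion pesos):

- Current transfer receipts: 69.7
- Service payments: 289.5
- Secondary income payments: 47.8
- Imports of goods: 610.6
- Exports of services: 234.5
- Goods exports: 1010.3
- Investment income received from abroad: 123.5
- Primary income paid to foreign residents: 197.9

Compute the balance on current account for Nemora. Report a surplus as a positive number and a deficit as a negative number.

Goods balance = 1010.3 - 610.6 = 399.7
Services balance = 234.5 - 289.5 = -55.0
Trade balance (goods + services) = 399.7 + (-55.0) = 344.7
Net primary income = 123.5 - 197.9 = -74.4
Net secondary income = 69.7 - 47.8 = 21.9
Current account = 344.7 + (-74.4) + 21.9 = 292.2

292.2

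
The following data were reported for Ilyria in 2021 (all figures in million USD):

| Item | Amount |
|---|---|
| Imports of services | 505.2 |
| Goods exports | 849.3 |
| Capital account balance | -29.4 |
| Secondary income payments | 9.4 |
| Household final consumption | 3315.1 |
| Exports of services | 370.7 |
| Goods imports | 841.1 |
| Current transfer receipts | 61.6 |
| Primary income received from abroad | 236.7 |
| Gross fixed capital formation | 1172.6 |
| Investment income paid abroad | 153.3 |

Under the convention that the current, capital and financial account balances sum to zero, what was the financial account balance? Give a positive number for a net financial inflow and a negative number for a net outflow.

20.1

Goods balance = 849.3 - 841.1 = 8.2
Services balance = 370.7 - 505.2 = -134.5
Trade balance (goods + services) = 8.2 + (-134.5) = -126.3
Net primary income = 236.7 - 153.3 = 83.4
Net secondary income = 61.6 - 9.4 = 52.2
Current account = -126.3 + 83.4 + 52.2 = 9.3
Financial account = -(9.3 + (-29.4)) = 20.1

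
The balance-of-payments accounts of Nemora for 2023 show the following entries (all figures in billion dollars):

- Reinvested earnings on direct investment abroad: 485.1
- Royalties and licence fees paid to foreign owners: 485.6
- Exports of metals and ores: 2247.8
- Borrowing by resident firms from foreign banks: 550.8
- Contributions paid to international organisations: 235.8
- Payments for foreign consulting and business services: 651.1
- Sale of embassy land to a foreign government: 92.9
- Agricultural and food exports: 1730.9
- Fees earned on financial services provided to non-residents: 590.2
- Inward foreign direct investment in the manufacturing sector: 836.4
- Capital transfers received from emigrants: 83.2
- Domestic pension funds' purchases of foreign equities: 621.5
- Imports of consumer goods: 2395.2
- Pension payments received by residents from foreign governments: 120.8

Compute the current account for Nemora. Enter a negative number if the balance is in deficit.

1407.1

Goods: 1730.9 - 2395.2 + 2247.8 = 1583.5
Services: 590.2 - 485.6 - 651.1 = -546.5
Primary income: 485.1
Secondary income: 120.8 - 235.8 = -115.0
Current account = 1583.5 + (-546.5) + 485.1 + (-115.0) = 1407.1
(Excluded from the current account — financial account: borrowing by resident firms from foreign banks 550.8, inward foreign direct investment in the manufacturing sector 836.4, domestic pension funds' purchases of foreign equities 621.5; capital account: sale of embassy land to a foreign government 92.9, capital transfers received from emigrants 83.2.)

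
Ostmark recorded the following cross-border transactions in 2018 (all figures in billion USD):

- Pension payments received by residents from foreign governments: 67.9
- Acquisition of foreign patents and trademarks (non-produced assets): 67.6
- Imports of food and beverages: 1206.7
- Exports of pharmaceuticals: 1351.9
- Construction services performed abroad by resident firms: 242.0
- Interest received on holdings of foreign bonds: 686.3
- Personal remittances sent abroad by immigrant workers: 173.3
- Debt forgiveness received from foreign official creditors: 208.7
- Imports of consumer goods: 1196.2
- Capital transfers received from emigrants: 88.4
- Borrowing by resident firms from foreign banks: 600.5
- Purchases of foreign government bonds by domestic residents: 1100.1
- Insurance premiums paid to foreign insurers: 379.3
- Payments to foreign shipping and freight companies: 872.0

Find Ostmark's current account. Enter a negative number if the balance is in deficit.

Goods: 1351.9 - 1206.7 - 1196.2 = -1051.0
Services: -379.3 - 872.0 + 242.0 = -1009.3
Primary income: 686.3
Secondary income: 67.9 - 173.3 = -105.4
Current account = (-1051.0) + (-1009.3) + 686.3 + (-105.4) = -1479.4
(Excluded from the current account — capital account: acquisition of foreign patents and trademarks (non-produced assets) 67.6, debt forgiveness received from foreign official creditors 208.7, capital transfers received from emigrants 88.4; financial account: borrowing by resident firms from foreign banks 600.5, purchases of foreign government bonds by domestic residents 1100.1.)

-1479.4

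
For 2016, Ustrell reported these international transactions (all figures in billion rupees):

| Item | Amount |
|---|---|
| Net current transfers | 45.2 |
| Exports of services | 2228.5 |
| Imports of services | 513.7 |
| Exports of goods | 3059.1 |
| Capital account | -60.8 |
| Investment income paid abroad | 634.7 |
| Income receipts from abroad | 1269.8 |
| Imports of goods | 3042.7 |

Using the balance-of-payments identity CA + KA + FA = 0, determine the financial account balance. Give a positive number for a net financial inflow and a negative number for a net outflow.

-2350.7

Goods balance = 3059.1 - 3042.7 = 16.4
Services balance = 2228.5 - 513.7 = 1714.8
Trade balance (goods + services) = 16.4 + 1714.8 = 1731.2
Net primary income = 1269.8 - 634.7 = 635.1
Net secondary income = 45.2
Current account = 1731.2 + 635.1 + 45.2 = 2411.5
Financial account = -(2411.5 + (-60.8)) = -2350.7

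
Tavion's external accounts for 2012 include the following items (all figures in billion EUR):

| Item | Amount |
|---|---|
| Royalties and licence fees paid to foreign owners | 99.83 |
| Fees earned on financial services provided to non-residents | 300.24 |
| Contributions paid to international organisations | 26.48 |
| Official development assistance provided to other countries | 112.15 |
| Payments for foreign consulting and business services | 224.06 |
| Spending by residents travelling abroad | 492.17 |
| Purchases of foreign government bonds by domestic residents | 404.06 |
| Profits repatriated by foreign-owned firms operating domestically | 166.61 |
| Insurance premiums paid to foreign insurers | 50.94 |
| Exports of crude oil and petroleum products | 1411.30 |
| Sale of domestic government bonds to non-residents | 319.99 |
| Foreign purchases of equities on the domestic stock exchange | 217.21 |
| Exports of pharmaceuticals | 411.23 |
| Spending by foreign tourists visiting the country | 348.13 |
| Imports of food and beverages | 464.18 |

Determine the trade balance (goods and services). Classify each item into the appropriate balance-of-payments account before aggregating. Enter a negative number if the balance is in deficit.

Goods: 1411.30 + 411.23 - 464.18 = 1358.35
Services: -50.94 - 492.17 + 348.13 - 224.06 - 99.83 + 300.24 = -218.63
Trade balance = 1358.35 + (-218.63) = 1139.72
(Excluded from the trade balance — secondary income: contributions paid to international organisations 26.48, official development assistance provided to other countries 112.15; financial account: purchases of foreign government bonds by domestic residents 404.06, sale of domestic government bonds to non-residents 319.99, foreign purchases of equities on the domestic stock exchange 217.21; primary income: profits repatriated by foreign-owned firms operating domestically 166.61.)

1139.72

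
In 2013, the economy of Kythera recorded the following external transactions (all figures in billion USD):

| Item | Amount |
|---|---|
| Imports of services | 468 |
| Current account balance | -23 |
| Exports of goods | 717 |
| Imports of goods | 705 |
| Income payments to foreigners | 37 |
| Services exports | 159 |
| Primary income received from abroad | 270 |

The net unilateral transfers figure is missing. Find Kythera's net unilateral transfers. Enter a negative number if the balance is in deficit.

41

Current account = goods balance + services balance + net primary income + net secondary income
Sum of the known components = -64
Net unilateral transfers = CA - (known components) = -23 - (-64) = 41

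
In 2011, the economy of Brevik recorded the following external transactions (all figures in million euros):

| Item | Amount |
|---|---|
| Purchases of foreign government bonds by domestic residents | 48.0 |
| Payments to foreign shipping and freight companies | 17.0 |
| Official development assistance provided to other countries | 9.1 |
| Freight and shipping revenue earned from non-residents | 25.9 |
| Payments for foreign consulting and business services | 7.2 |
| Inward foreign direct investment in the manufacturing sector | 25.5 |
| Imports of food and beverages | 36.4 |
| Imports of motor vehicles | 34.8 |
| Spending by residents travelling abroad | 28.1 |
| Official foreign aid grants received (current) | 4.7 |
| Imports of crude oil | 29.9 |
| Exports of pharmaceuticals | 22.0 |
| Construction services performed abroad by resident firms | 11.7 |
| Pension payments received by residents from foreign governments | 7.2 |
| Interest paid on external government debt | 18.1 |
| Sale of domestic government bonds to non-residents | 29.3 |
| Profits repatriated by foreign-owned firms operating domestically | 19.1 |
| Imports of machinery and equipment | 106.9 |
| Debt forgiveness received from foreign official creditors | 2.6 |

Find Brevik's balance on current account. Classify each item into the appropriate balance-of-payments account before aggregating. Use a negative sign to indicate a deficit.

-235.1

Goods: 22.0 - 34.8 - 29.9 - 36.4 - 106.9 = -186.0
Services: 25.9 + 11.7 - 28.1 - 17.0 - 7.2 = -14.7
Primary income: -19.1 - 18.1 = -37.2
Secondary income: 4.7 + 7.2 - 9.1 = 2.8
Current account = (-186.0) + (-14.7) + (-37.2) + 2.8 = -235.1
(Excluded from the current account — financial account: purchases of foreign government bonds by domestic residents 48.0, inward foreign direct investment in the manufacturing sector 25.5, sale of domestic government bonds to non-residents 29.3; capital account: debt forgiveness received from foreign official creditors 2.6.)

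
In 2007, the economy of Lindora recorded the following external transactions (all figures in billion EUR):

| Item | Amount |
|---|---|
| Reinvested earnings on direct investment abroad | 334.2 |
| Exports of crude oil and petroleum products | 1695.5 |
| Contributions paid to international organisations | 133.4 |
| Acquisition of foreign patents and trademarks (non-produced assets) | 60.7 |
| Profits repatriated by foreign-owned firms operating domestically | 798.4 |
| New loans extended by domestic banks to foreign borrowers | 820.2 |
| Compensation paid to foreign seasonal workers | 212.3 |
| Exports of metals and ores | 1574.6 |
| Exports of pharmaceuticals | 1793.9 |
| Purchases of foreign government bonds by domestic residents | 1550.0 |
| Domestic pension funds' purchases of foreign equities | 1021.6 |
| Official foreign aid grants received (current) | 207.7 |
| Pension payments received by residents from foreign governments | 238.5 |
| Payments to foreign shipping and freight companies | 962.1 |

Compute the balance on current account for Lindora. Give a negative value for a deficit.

3738.2

Goods: 1695.5 + 1574.6 + 1793.9 = 5064.0
Services: -962.1
Primary income: -212.3 + 334.2 - 798.4 = -676.5
Secondary income: 238.5 + 207.7 - 133.4 = 312.8
Current account = 5064.0 + (-962.1) + (-676.5) + 312.8 = 3738.2
(Excluded from the current account — capital account: acquisition of foreign patents and trademarks (non-produced assets) 60.7; financial account: new loans extended by domestic banks to foreign borrowers 820.2, purchases of foreign government bonds by domestic residents 1550.0, domestic pension funds' purchases of foreign equities 1021.6.)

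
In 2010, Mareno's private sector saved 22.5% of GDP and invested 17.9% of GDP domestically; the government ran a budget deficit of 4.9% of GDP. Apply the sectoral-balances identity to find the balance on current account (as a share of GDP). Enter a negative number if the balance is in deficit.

-0.3

By the sectoral-balances identity, CA = (S_private - I) + (T - G).
Private balance = 22.5 - 17.9 = 4.6
Government balance (T - G) = -4.9
CA = 4.6 + (-4.9) = -0.3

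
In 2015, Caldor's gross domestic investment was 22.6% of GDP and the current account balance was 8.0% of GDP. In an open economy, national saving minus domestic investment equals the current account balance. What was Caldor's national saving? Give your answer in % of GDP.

S - I = CA (net lending to the rest of the world).
S = I + CA = 22.6 + 8.0 = 30.6

30.6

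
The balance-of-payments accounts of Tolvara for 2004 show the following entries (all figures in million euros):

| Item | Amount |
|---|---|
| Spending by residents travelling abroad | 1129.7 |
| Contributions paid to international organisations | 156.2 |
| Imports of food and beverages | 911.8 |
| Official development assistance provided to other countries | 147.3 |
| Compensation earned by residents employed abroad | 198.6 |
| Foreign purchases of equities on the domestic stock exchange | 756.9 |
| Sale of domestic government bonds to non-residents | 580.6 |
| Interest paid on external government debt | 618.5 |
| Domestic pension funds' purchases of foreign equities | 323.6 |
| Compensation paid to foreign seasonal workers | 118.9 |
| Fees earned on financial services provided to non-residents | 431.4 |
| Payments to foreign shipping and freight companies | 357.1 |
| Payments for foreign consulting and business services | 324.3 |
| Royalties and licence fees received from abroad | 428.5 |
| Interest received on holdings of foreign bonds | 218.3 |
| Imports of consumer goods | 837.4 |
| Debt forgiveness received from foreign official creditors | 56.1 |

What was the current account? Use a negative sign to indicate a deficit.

-3324.4

Goods: -911.8 - 837.4 = -1749.2
Services: 431.4 - 1129.7 - 357.1 - 324.3 + 428.5 = -951.2
Primary income: -118.9 + 218.3 - 618.5 + 198.6 = -320.5
Secondary income: -156.2 - 147.3 = -303.5
Current account = (-1749.2) + (-951.2) + (-320.5) + (-303.5) = -3324.4
(Excluded from the current account — financial account: foreign purchases of equities on the domestic stock exchange 756.9, sale of domestic government bonds to non-residents 580.6, domestic pension funds' purchases of foreign equities 323.6; capital account: debt forgiveness received from foreign official creditors 56.1.)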